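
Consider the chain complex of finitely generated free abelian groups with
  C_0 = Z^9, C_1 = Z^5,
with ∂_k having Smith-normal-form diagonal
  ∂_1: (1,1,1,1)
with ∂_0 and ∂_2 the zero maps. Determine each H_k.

H_0 ≅ Z^5,  H_1 ≅ Z.

H_0: b_0 = 9 − 0 − 4 = 5; torsion from ∂_1 factors > 1: none. So H_0 ≅ Z^5.
H_1: b_1 = 5 − 4 − 0 = 1; torsion from ∂_2 factors > 1: none. So H_1 ≅ Z.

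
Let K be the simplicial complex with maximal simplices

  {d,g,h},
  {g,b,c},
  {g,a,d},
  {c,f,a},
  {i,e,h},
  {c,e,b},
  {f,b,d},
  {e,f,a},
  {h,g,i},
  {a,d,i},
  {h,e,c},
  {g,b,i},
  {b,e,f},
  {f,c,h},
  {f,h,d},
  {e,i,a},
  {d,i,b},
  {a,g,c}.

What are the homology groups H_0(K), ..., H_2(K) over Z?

H_0 ≅ Z,  H_1 ≅ Z ⊕ Z/2,  H_2 = 0.

Take the total order a < b < c < d < e < f < g < h < i on the vertex set. Then K (dimension 2) consists of the simplices:

  0-simplices (9): a, b, c, d, e, f, g, h, i
  1-simplices (27): ac, ad, ae, af, ag, ai, bc, bd, be, bf, bg, bi, ce, cf, cg, ch, df, dg, dh, di, ef, eh, ei, fh, gh, gi, hi
  2-simplices (18): acf, acg, adg, adi, aef, aei, bce, bcg, bdf, bdi, bef, bgi, ceh, cfh, dfh, dgh, ehi, ghi

Hence C_0 ≅ Z^9, C_1 ≅ Z^27, C_2 ≅ Z^18.

∂_1: C_1 → C_0 maps an edge to its endpoints' difference, ∂[p,q] = q − p. For instance
  ∂gi = i − g.
The resulting 9×27 matrix has rank 8, and its Smith normal form has invariant factors (1,1,1,1,1,1,1,1).

The boundary map ∂_2: C_2 → C_1 acts by ∂[p,q,r] = [q,r] − [p,r] + [p,q]. For instance
  ∂bef = ef − bf + be,
  ∂aef = ef − af + ae.
This gives a 27×18 integer matrix of rank 18; reducing to Smith normal form yields diagonal entries (1,1,1,1,1,1,1,1,1,1,1,1,1,1,1,1,1,2).

Now H_k = ker ∂_k / im ∂_{k+1}, so:

  H_0: rank C_0 − rank ∂_1 = 9 − 8 = 1, and the invariant factors of ∂_1 are all 1, so H_0 = Z.
  H_1: rank ker ∂_1 − rank ∂_2 = (27 − 8) − 18 = 1, and ∂_2 has invariant factor 2 > 1, so H_1 = Z ⊕ Z/2.
  H_2: rank ker ∂_2 − rank ∂_3 = (18 − 18) − 0 = 0, and there is no ∂_3, so H_2 = 0.

As a check, the Euler characteristic is 9 − 27 + 18 = 0, which agrees with 1 − 1 + 0 = 0.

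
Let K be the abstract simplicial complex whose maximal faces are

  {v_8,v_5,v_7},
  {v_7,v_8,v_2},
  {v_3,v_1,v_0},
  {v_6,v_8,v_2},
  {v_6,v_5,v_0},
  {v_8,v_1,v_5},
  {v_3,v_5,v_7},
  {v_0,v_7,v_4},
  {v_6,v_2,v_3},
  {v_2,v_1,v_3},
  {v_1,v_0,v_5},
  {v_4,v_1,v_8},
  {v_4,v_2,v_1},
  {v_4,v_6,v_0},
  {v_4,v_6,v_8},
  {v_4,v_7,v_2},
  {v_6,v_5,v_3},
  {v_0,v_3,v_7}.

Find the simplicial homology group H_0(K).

H_0 = Z.

K has 9 vertices, 27 edges, 18 triangles.
rank ∂_0 = 0, rank ∂_1 = 8 ⇒ b_0 = 9 − 0 − 8 = 1; all invariant factors of ∂_1 are 1 so no torsion. So H_0 = Z.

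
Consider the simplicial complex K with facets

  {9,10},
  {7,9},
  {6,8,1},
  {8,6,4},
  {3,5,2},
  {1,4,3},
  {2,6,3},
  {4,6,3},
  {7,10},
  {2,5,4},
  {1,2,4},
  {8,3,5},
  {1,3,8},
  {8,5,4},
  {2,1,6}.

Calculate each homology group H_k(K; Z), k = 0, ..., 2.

Fix the vertex order 1 < 2 < 3 < 4 < 5 < 6 < 7 < 8 < 9 < 10 and write every simplex with vertices in increasing order. Then dim K = 2 and the simplices of K are:

  0-simplices (10): [1], [2], [3], [4], [5], [6], [7], [8], [9], [10]
  1-simplices (21): [1,2], [1,3], [1,4], [1,6], [1,8], [2,3], [2,4], [2,5], [2,6], [3,4], [3,5], [3,6], [3,8], [4,5], [4,6], [4,8], [5,8], [6,8], [7,9], [7,10], [9,10]
  2-simplices (12): [1,2,4], [1,2,6], [1,3,4], [1,3,8], [1,6,8], [2,3,5], [2,3,6], [2,4,5], [3,4,6], [3,5,8], [4,5,8], [4,6,8]

Hence C_0 ≅ Z^10, C_1 ≅ Z^21, C_2 ≅ Z^12.

Boundary ∂_1: C_1 → C_0 is given by ∂[p,q] = [q] − [p].
The 10×21 boundary matrix has rank 8 and Smith normal form diag(1,1,1,1,1,1,1,1).

Boundary ∂_2: C_2 → C_1 maps a triangle to the signed sum of its edges. For instance
  ∂[2,4,5] = [4,5] − [2,5] + [2,4],
  ∂[2,3,6] = [3,6] − [2,6] + [2,3].
As a 21×12 matrix over Z this has rank 12, with invariant factors (1,1,1,1,1,1,1,1,1,1,1,2).

From H_k ≅ ker(∂_k) / im(∂_{k+1}) we obtain:

  H_0: rank C_0 − rank ∂_1 = 10 − 8 = 2, and the invariant factors of ∂_1 are all 1, so H_0 = Z^2.
  H_1: rank ker ∂_1 − rank ∂_2 = (21 − 8) − 12 = 1, and ∂_2 has invariant factor 2 > 1, so H_1 = Z ⊕ Z/2.
  H_2: rank ker ∂_2 − rank ∂_3 = (12 − 12) − 0 = 0, and there is no ∂_3, so H_2 = 0.

H_0 = Z^2,  H_1 = Z ⊕ Z/2,  H_2 = 0.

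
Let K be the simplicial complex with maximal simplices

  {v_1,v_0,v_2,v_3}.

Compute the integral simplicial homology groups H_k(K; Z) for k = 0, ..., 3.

Fix the vertex order v_0 < v_1 < v_2 < v_3 and write every simplex with vertices in increasing order. Then dim K = 3 and the simplices of K are:

  0-simplices (4): [v_0], [v_1], [v_2], [v_3]
  1-simplices (6): [v_0,v_1], [v_0,v_2], [v_0,v_3], [v_1,v_2], [v_1,v_3], [v_2,v_3]
  2-simplices (4): [v_0,v_1,v_2], [v_0,v_1,v_3], [v_0,v_2,v_3], [v_1,v_2,v_3]
  3-simplices (1): [v_0,v_1,v_2,v_3]

so the chain groups are C_0 ≅ Z^4, C_1 ≅ Z^6, C_2 ≅ Z^4, C_3 ≅ Z^1.

Boundary ∂_1: C_1 → C_0 sends each edge [p,q] (with p < q) to q − p. For instance
  ∂[v_0,v_3] = [v_3] − [v_0].
As a 4×6 matrix over Z this has rank 3, with invariant factors (1,1,1).

∂_2: C_2 → C_1 sends each 2-simplex [p,q,r] to [q,r] − [p,r] + [p,q]. For instance
  ∂[v_0,v_2,v_3] = [v_2,v_3] − [v_0,v_3] + [v_0,v_2],
  ∂[v_0,v_1,v_3] = [v_1,v_3] − [v_0,v_3] + [v_0,v_1].
The 6×4 boundary matrix has rank 3 and Smith normal form diag(1,1,1).

∂_3: C_3 → C_2 sends each 3-simplex σ to the alternating sum Σ_i (−1)^i (σ with its i-th vertex removed). For instance
  ∂[v_0,v_1,v_2,v_3] = [v_1,v_2,v_3] − [v_0,v_2,v_3] + [v_0,v_1,v_3] − [v_0,v_1,v_2].
As a 4×1 matrix over Z this has rank 1, with invariant factors (1).

Computing H_k = (kernel of ∂_k) / (image of ∂_{k+1}):

  H_0: rank C_0 − rank ∂_1 = 4 − 3 = 1, and the invariant factors of ∂_1 are all 1, so H_0 ≅ Z.
  H_1: rank ker ∂_1 − rank ∂_2 = (6 − 3) − 3 = 0, and the invariant factors of ∂_2 are all 1, so H_1 ≅ 0.
  H_2: rank ker ∂_2 − rank ∂_3 = (4 − 3) − 1 = 0, and the invariant factors of ∂_3 are all 1, so H_2 ≅ 0.
  H_3: rank ker ∂_3 − rank ∂_4 = (1 − 1) − 0 = 0, and there is no ∂_4, so H_3 ≅ 0.

As a check, the Euler characteristic is 4 − 6 + 4 − 1 = 1, which agrees with 1 − 0 + 0 − 0 = 1.

H_0 = Z,  H_1 = 0,  H_2 = 0,  H_3 = 0.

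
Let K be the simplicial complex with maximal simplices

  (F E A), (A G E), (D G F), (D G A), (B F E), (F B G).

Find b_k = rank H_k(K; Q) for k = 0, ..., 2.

Fix the vertex order A < B < D < E < F < G and write every simplex with vertices in increasing order. Then dim K = 2 and the simplices of K are:

  0-simplices (6): A, B, D, E, F, G
  1-simplices (12): AD, AE, AF, AG, BE, BF, BG, DF, DG, EF, EG, FG
  2-simplices (6): ADG, AEF, AEG, BEF, BFG, DFG

giving chain groups C_0 ≅ Z^6, C_1 ≅ Z^12, C_2 ≅ Z^6.

Boundary ∂_1: C_1 → C_0 maps an edge to its endpoints' difference, ∂[p,q] = q − p. For instance
  ∂BE = E − B.
The resulting 6×12 matrix has rank 5, and its Smith normal form has invariant factors (1,1,1,1,1).

Boundary ∂_2: C_2 → C_1 maps a triangle to the signed sum of its edges. For instance
  ∂AEG = EG − AG + AE,
  ∂DFG = FG − DG + DF.
The resulting 12×6 matrix has rank 6, and its Smith normal form has invariant factors (1,1,1,1,1,1).

Reading off H_k = ker ∂_k / im ∂_{k+1}:

  H_0: rank C_0 − rank ∂_1 = 6 − 5 = 1, and the invariant factors of ∂_1 are all 1, so H_0 = Z.
  H_1: rank ker ∂_1 − rank ∂_2 = (12 − 5) − 6 = 1, and the invariant factors of ∂_2 are all 1, so H_1 = Z.
  H_2: rank ker ∂_2 − rank ∂_3 = (6 − 6) − 0 = 0, and there is no ∂_3, so H_2 = 0.

As a check, the Euler characteristic is 6 − 12 + 6 = 0, which agrees with 1 − 1 + 0 = 0.

Hence the Betti numbers are b_0 = 1, b_1 = 1, b_2 = 0.

b_0 = 1, b_1 = 1, b_2 = 0.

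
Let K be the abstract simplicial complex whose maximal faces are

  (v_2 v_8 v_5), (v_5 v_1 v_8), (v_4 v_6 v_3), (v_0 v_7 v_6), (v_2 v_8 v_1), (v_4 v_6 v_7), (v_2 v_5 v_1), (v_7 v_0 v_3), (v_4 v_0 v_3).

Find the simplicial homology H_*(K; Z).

H_0 = Z^2,  H_1 = Z,  H_2 = Z.

Order the vertices as v_0 < v_1 < v_2 < v_3 < v_4 < v_5 < v_6 < v_7 < v_8. Listing each simplex with vertices in this order, K has dimension 2 with simplices:

  0-simplices (9): [v_0], [v_1], [v_2], [v_3], [v_4], [v_5], [v_6], [v_7], [v_8]
  1-simplices (16): (16 of them)
  2-simplices (9): [v_0,v_3,v_4], [v_0,v_3,v_7], [v_0,v_6,v_7], [v_1,v_2,v_5], [v_1,v_2,v_8], [v_1,v_5,v_8], [v_2,v_5,v_8], [v_3,v_4,v_6], [v_4,v_6,v_7]

so the chain groups are C_0 ≅ Z^9, C_1 ≅ Z^16, C_2 ≅ Z^9.

Boundary ∂_1: C_1 → C_0 sends each edge [p,q] (with p < q) to q − p. For instance
  ∂[v_3,v_7] = [v_7] − [v_3].
As a 9×16 matrix over Z this has rank 7, with invariant factors (1,1,1,1,1,1,1).

Boundary ∂_2: C_2 → C_1 maps a triangle to the signed sum of its edges. For instance
  ∂[v_0,v_3,v_7] = [v_3,v_7] − [v_0,v_7] + [v_0,v_3],
  ∂[v_2,v_5,v_8] = [v_5,v_8] − [v_2,v_8] + [v_2,v_5].
As a 16×9 matrix over Z this has rank 8, with invariant factors (1,1,1,1,1,1,1,1).

Reading off H_k = ker ∂_k / im ∂_{k+1}:

  H_0: rank C_0 − rank ∂_1 = 9 − 7 = 2, and the invariant factors of ∂_1 are all 1, so H_0 ≅ Z^2.
  H_1: rank ker ∂_1 − rank ∂_2 = (16 − 7) − 8 = 1, and the invariant factors of ∂_2 are all 1, so H_1 ≅ Z.
  H_2: rank ker ∂_2 − rank ∂_3 = (9 − 8) − 0 = 1, and there is no ∂_3, so H_2 ≅ Z.

As a check, the Euler characteristic is 9 − 16 + 9 = 2, which agrees with 2 − 1 + 1 = 2.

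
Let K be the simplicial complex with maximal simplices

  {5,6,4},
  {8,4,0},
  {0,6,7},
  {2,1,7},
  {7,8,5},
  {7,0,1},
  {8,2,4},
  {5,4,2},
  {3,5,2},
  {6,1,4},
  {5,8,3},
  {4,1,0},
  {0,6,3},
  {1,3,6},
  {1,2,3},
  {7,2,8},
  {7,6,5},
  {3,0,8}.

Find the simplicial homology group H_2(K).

K has 9 vertices, 27 edges, 18 triangles.
rank ∂_2 = 18, rank ∂_3 = 0 ⇒ b_2 = 18 − 18 − 0 = 0. So H_2 = 0.

H_2 = 0.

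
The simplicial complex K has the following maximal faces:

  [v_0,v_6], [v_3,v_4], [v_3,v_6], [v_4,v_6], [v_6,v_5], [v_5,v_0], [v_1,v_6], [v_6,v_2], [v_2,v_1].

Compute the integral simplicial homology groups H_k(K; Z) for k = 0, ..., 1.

We work with the vertex ordering v_0 < v_1 < v_2 < v_3 < v_4 < v_5 < v_6. The simplices of K, each written with vertices in increasing order, are:

  0-simplices (7): [v_0], [v_1], [v_2], [v_3], [v_4], [v_5], [v_6]
  1-simplices (9): [v_0,v_5], [v_0,v_6], [v_1,v_2], [v_1,v_6], [v_2,v_6], [v_3,v_4], [v_3,v_6], [v_4,v_6], [v_5,v_6]

so the chain groups are C_0 ≅ Z^7, C_1 ≅ Z^9.

∂_1: C_1 → C_0 sends each edge [p,q] (with p < q) to q − p. For instance
  ∂[v_3,v_4] = [v_4] − [v_3].
The 7×9 boundary matrix has rank 6 and Smith normal form diag(1,1,1,1,1,1).

Reading off H_k = ker ∂_k / im ∂_{k+1}:

  H_0: rank C_0 − rank ∂_1 = 7 − 6 = 1, and the invariant factors of ∂_1 are all 1, so H_0 ≅ Z.
  H_1: rank ker ∂_1 − rank ∂_2 = (9 − 6) − 0 = 3, and there is no ∂_2, so H_1 ≅ Z^3.

H_0 ≅ Z,  H_1 ≅ Z^3.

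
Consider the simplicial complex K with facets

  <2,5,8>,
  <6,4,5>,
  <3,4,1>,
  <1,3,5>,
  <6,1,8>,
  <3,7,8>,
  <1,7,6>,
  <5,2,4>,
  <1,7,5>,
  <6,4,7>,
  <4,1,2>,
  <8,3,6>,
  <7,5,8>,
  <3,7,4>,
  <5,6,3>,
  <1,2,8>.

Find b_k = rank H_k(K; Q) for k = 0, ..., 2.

Take the total order 1 < 2 < 3 < 4 < 5 < 6 < 7 < 8 on the vertex set. Then K (dimension 2) consists of the simplices:

  0-simplices (8): [1], [2], [3], [4], [5], [6], [7], [8]
  1-simplices (24): (24 of them)
  2-simplices (16): [1,2,4], [1,2,8], [1,3,4], [1,3,5], [1,5,7], [1,6,7], [1,6,8], [2,4,5], [2,5,8], [3,4,7], [3,5,6], [3,6,8], [3,7,8], [4,5,6], [4,6,7], [5,7,8]

giving chain groups C_0 ≅ Z^8, C_1 ≅ Z^24, C_2 ≅ Z^16.

The boundary map ∂_1: C_1 → C_0 sends each edge [p,q] (with p < q) to q − p.
The resulting 8×24 matrix has rank 7, and its Smith normal form has invariant factors (1,1,1,1,1,1,1).

Boundary ∂_2: C_2 → C_1 sends each 2-simplex [p,q,r] to [q,r] − [p,r] + [p,q]. For instance
  ∂[1,6,8] = [6,8] − [1,8] + [1,6],
  ∂[1,2,8] = [2,8] − [1,8] + [1,2].
As a 24×16 matrix over Z this has rank 15, with invariant factors (1,1,1,1,1,1,1,1,1,1,1,1,1,1,1).

Computing H_k = (kernel of ∂_k) / (image of ∂_{k+1}):

  H_0: rank C_0 − rank ∂_1 = 8 − 7 = 1, and the invariant factors of ∂_1 are all 1, so H_0 = Z.
  H_1: rank ker ∂_1 − rank ∂_2 = (24 − 7) − 15 = 2, and the invariant factors of ∂_2 are all 1, so H_1 = Z^2.
  H_2: rank ker ∂_2 − rank ∂_3 = (16 − 15) − 0 = 1, and there is no ∂_3, so H_2 = Z.

Hence the Betti numbers are b_0 = 1, b_1 = 2, b_2 = 1.

b_0 = 1, b_1 = 2, b_2 = 1.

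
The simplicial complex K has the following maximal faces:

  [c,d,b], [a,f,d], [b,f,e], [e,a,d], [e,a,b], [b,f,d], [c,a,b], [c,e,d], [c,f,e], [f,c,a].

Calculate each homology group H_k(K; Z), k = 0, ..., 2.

H_0 ≅ Z,  H_1 ≅ Z/2Z,  H_2 = 0.

K has 6 vertices, 15 edges, 10 triangles.
rank ∂_0 = 0, rank ∂_1 = 5 ⇒ b_0 = 6 − 0 − 5 = 1; all invariant factors of ∂_1 are 1 so no torsion. So H_0 = Z.
rank ∂_1 = 5, rank ∂_2 = 10 ⇒ b_1 = 15 − 5 − 10 = 0; ∂_2 has invariant factor(s) [2] giving torsion. So H_1 = Z/2Z.
rank ∂_2 = 10, rank ∂_3 = 0 ⇒ b_2 = 10 − 10 − 0 = 0. So H_2 = 0.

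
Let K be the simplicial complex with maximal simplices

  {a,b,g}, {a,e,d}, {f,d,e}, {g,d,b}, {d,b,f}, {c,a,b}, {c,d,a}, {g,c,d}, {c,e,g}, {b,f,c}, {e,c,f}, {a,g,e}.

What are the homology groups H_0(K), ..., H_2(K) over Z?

H_0 ≅ Z,  H_1 ≅ Z/2,  H_2 = 0.

Take the total order a < b < c < d < e < f < g on the vertex set. Then K (dimension 2) consists of the simplices:

  0-simplices (7): a, b, c, d, e, f, g
  1-simplices (18): ab, ac, ad, ae, ag, bc, bd, bf, bg, cd, ce, cf, cg, de, df, dg, ef, eg
  2-simplices (12): abc, abg, acd, ade, aeg, bcf, bdf, bdg, cdg, cef, ceg, def

giving chain groups C_0 ≅ Z^7, C_1 ≅ Z^18, C_2 ≅ Z^12.

The boundary map ∂_1: C_1 → C_0 maps an edge to its endpoints' difference, ∂[p,q] = q − p. For instance
  ∂cf = f − c.
The resulting 7×18 matrix has rank 6, and its Smith normal form has invariant factors (1,1,1,1,1,1).

The boundary map ∂_2: C_2 → C_1 maps a triangle to the signed sum of its edges. For instance
  ∂cef = ef − cf + ce,
  ∂abg = bg − ag + ab.
This gives a 18×12 integer matrix of rank 12; reducing to Smith normal form yields diagonal entries (1,1,1,1,1,1,1,1,1,1,1,2).

Computing H_k = (kernel of ∂_k) / (image of ∂_{k+1}):

  H_0: rank C_0 − rank ∂_1 = 7 − 6 = 1, and the invariant factors of ∂_1 are all 1, so H_0 = Z.
  H_1: rank ker ∂_1 − rank ∂_2 = (18 − 6) − 12 = 0, and ∂_2 has invariant factor 2 > 1, so H_1 = Z/2.
  H_2: rank ker ∂_2 − rank ∂_3 = (12 − 12) − 0 = 0, and there is no ∂_3, so H_2 = 0.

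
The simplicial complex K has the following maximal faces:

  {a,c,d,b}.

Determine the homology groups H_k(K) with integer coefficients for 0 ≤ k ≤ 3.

Take the total order a < b < c < d on the vertex set. Then K (dimension 3) consists of the simplices:

  0-simplices (4): a, b, c, d
  1-simplices (6): ab, ac, ad, bc, bd, cd
  2-simplices (4): abc, abd, acd, bcd
  3-simplices (1): abcd

giving chain groups C_0 ≅ Z^4, C_1 ≅ Z^6, C_2 ≅ Z^4, C_3 ≅ Z^1.

Boundary ∂_1: C_1 → C_0 maps an edge to its endpoints' difference, ∂[p,q] = q − p. For instance
  ∂ab = b − a.
This gives a 4×6 integer matrix of rank 3; reducing to Smith normal form yields diagonal entries (1,1,1).

The boundary map ∂_2: C_2 → C_1 acts by ∂[p,q,r] = [q,r] − [p,r] + [p,q]. For instance
  ∂acd = cd − ad + ac,
  ∂abd = bd − ad + ab.
As a 6×4 matrix over Z this has rank 3, with invariant factors (1,1,1).

The boundary map ∂_3: C_3 → C_2 sends each 3-simplex σ to the alternating sum Σ_i (−1)^i (σ with its i-th vertex removed). For instance
  ∂abcd = bcd − acd + abd − abc.
As a 4×1 matrix over Z this has rank 1, with invariant factors (1).

Now H_k = ker ∂_k / im ∂_{k+1}, so:

  H_0: rank C_0 − rank ∂_1 = 4 − 3 = 1, and the invariant factors of ∂_1 are all 1, so H_0 = Z.
  H_1: rank ker ∂_1 − rank ∂_2 = (6 − 3) − 3 = 0, and the invariant factors of ∂_2 are all 1, so H_1 = 0.
  H_2: rank ker ∂_2 − rank ∂_3 = (4 − 3) − 1 = 0, and the invariant factors of ∂_3 are all 1, so H_2 = 0.
  H_3: rank ker ∂_3 − rank ∂_4 = (1 − 1) − 0 = 0, and there is no ∂_4, so H_3 = 0.

H_0 ≅ Z,  H_1 = 0,  H_2 = 0,  H_3 = 0.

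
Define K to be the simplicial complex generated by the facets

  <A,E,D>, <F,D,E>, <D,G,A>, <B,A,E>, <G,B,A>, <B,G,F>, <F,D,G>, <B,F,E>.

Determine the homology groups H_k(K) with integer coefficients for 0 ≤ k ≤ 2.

Fix the vertex order A < B < D < E < F < G and write every simplex with vertices in increasing order. Then dim K = 2 and the simplices of K are:

  0-simplices (6): A, B, D, E, F, G
  1-simplices (12): AB, AD, AE, AG, BE, BF, BG, DE, DF, DG, EF, FG
  2-simplices (8): ABE, ABG, ADE, ADG, BEF, BFG, DEF, DFG

Hence C_0 ≅ Z^6, C_1 ≅ Z^12, C_2 ≅ Z^8.

∂_1: C_1 → C_0 sends each edge [p,q] (with p < q) to q − p. For instance
  ∂DF = F − D.
The 6×12 boundary matrix has rank 5 and Smith normal form diag(1,1,1,1,1).

The boundary map ∂_2: C_2 → C_1 maps a triangle to the signed sum of its edges. For instance
  ∂DFG = FG − DG + DF,
  ∂BFG = FG − BG + BF.
This gives a 12×8 integer matrix of rank 7; reducing to Smith normal form yields diagonal entries (1,1,1,1,1,1,1).

From H_k ≅ ker(∂_k) / im(∂_{k+1}) we obtain:

  H_0: rank C_0 − rank ∂_1 = 6 − 5 = 1, and the invariant factors of ∂_1 are all 1, so H_0 ≅ Z.
  H_1: rank ker ∂_1 − rank ∂_2 = (12 − 5) − 7 = 0, and the invariant factors of ∂_2 are all 1, so H_1 ≅ 0.
  H_2: rank ker ∂_2 − rank ∂_3 = (8 − 7) − 0 = 1, and there is no ∂_3, so H_2 ≅ Z.

H_0 = Z,  H_1 = 0,  H_2 = Z.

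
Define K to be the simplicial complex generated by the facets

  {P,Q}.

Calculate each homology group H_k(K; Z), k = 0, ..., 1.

We work with the vertex ordering P < Q. The simplices of K, each written with vertices in increasing order, are:

  0-simplices (2): P, Q
  1-simplices (1): PQ

so the chain groups are C_0 ≅ Z^2, C_1 ≅ Z^1.

Boundary ∂_1: C_1 → C_0 maps an edge to its endpoints' difference, ∂[p,q] = q − p. For instance
  ∂PQ = Q − P.
As a 2×1 matrix over Z this has rank 1, with invariant factors (1).

Computing H_k = (kernel of ∂_k) / (image of ∂_{k+1}):

  H_0: rank C_0 − rank ∂_1 = 2 − 1 = 1, and the invariant factors of ∂_1 are all 1, so H_0 = Z.
  H_1: rank ker ∂_1 − rank ∂_2 = (1 − 1) − 0 = 0, and there is no ∂_2, so H_1 = 0.

(K is a triangulation of the 1-simplex.)

H_0 = Z,  H_1 = 0.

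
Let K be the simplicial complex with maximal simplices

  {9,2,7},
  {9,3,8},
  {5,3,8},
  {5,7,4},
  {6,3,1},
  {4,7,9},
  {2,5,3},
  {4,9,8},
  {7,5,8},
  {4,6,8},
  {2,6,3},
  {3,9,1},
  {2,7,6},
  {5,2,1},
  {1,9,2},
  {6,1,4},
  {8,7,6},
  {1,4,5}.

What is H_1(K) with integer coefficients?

We work with the vertex ordering 1 < 2 < 3 < 4 < 5 < 6 < 7 < 8 < 9. The simplices of K, each written with vertices in increasing order, are:

  0-simplices (9): [1], [2], [3], [4], [5], [6], [7], [8], [9]
  1-simplices (27): (27 of them)
  2-simplices (18): [1,2,5], [1,2,9], [1,3,6], [1,3,9], [1,4,5], [1,4,6], [2,3,5], [2,3,6], [2,6,7], [2,7,9], [3,5,8], [3,8,9], [4,5,7], [4,6,8], [4,7,9], [4,8,9], [5,7,8], [6,7,8]

so the chain groups are C_0 ≅ Z^9, C_1 ≅ Z^27, C_2 ≅ Z^18.

∂_1: C_1 → C_0 maps an edge to its endpoints' difference, ∂[p,q] = q − p. For instance
  ∂[1,6] = [6] − [1].
The resulting 9×27 matrix has rank 8, and its Smith normal form has invariant factors (1,1,1,1,1,1,1,1).

Boundary ∂_2: C_2 → C_1 sends each 2-simplex [p,q,r] to [q,r] − [p,r] + [p,q]. For instance
  ∂[1,2,9] = [2,9] − [1,9] + [1,2],
  ∂[2,6,7] = [6,7] − [2,7] + [2,6].
The 27×18 boundary matrix has rank 18 and Smith normal form diag(1,1,1,1,1,1,1,1,1,1,1,1,1,1,1,1,1,2).

From H_k ≅ ker(∂_k) / im(∂_{k+1}) we obtain:

  H_1: rank ker ∂_1 − rank ∂_2 = (27 − 8) − 18 = 1, and ∂_2 has invariant factor 2 > 1, so H_1 ≅ Z ⊕ Z/2.

(K is a triangulation of the Klein bottle.)

H_1 = Z ⊕ Z/2.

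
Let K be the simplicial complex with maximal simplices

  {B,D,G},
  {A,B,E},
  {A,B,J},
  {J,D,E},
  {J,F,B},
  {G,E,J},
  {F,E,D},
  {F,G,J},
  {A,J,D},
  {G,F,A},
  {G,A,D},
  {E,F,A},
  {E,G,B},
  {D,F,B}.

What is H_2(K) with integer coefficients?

K has 7 vertices, 21 edges, 14 triangles.
rank ∂_2 = 13, rank ∂_3 = 0 ⇒ b_2 = 14 − 13 − 0 = 1. So H_2 = Z.

H_2 = Z.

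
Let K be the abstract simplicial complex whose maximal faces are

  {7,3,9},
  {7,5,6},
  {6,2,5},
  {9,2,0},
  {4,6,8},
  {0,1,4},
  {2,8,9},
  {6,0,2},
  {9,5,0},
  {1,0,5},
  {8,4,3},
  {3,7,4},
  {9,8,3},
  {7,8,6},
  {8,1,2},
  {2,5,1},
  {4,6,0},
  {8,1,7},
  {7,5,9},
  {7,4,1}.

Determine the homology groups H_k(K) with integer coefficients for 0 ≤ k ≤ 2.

H_0 ≅ Z,  H_1 ≅ Z × Z/2,  H_2 = 0.

We work with the vertex ordering 0 < 1 < 2 < 3 < 4 < 5 < 6 < 7 < 8 < 9. The simplices of K, each written with vertices in increasing order, are:

  0-simplices (10): [0], [1], [2], [3], [4], [5], [6], [7], [8], [9]
  1-simplices (30): (30 of them)
  2-simplices (20): (20 of them)

Hence C_0 ≅ Z^10, C_1 ≅ Z^30, C_2 ≅ Z^20.

The boundary map ∂_1: C_1 → C_0 is given by ∂[p,q] = [q] − [p]. For instance
  ∂[1,5] = [5] − [1].
The resulting 10×30 matrix has rank 9, and its Smith normal form has invariant factors (1,1,1,1,1,1,1,1,1).

The boundary map ∂_2: C_2 → C_1 sends each 2-simplex [p,q,r] to [q,r] − [p,r] + [p,q]. For instance
  ∂[5,7,9] = [7,9] − [5,9] + [5,7],
  ∂[3,4,8] = [4,8] − [3,8] + [3,4].
The 30×20 boundary matrix has rank 20 and Smith normal form diag(1,1,1,1,1,1,1,1,1,1,1,1,1,1,1,1,1,1,1,2).

Now H_k = ker ∂_k / im ∂_{k+1}, so:

  H_0: rank C_0 − rank ∂_1 = 10 − 9 = 1, and the invariant factors of ∂_1 are all 1, so H_0 ≅ Z.
  H_1: rank ker ∂_1 − rank ∂_2 = (30 − 9) − 20 = 1, and ∂_2 has invariant factor 2 > 1, so H_1 ≅ Z × Z/2.
  H_2: rank ker ∂_2 − rank ∂_3 = (20 − 20) − 0 = 0, and there is no ∂_3, so H_2 ≅ 0.

(K is a triangulation of the Klein bottle.)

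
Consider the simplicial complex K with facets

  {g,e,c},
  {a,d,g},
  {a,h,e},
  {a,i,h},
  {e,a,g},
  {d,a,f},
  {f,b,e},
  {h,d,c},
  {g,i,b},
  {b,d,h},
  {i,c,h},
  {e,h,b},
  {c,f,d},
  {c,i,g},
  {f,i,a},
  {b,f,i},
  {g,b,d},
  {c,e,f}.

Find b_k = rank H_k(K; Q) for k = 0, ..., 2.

We work with the vertex ordering a < b < c < d < e < f < g < h < i. The simplices of K, each written with vertices in increasing order, are:

  0-simplices (9): a, b, c, d, e, f, g, h, i
  1-simplices (27): ad, ae, af, ag, ah, ai, bd, be, bf, bg, bh, bi, cd, ce, cf, cg, ch, ci, df, dg, dh, ef, eg, eh, fi, gi, hi
  2-simplices (18): adf, adg, aeg, aeh, afi, ahi, bdg, bdh, bef, beh, bfi, bgi, cdf, cdh, cef, ceg, cgi, chi

Hence C_0 ≅ Z^9, C_1 ≅ Z^27, C_2 ≅ Z^18.

The boundary map ∂_1: C_1 → C_0 is given by ∂[p,q] = [q] − [p]. For instance
  ∂bf = f − b.
As a 9×27 matrix over Z this has rank 8, with invariant factors (1,1,1,1,1,1,1,1).

The boundary map ∂_2: C_2 → C_1 maps a triangle to the signed sum of its edges. For instance
  ∂bdh = dh − bh + bd,
  ∂ahi = hi − ai + ah.
The 27×18 boundary matrix has rank 17 and Smith normal form diag(1,1,1,1,1,1,1,1,1,1,1,1,1,1,1,1,1).

Reading off H_k = ker ∂_k / im ∂_{k+1}:

  H_0: rank C_0 − rank ∂_1 = 9 − 8 = 1, and the invariant factors of ∂_1 are all 1, so H_0 = Z.
  H_1: rank ker ∂_1 − rank ∂_2 = (27 − 8) − 17 = 2, and the invariant factors of ∂_2 are all 1, so H_1 = Z^2.
  H_2: rank ker ∂_2 − rank ∂_3 = (18 − 17) − 0 = 1, and there is no ∂_3, so H_2 = Z.

As a check, the Euler characteristic is 9 − 27 + 18 = 0, which agrees with 1 − 2 + 1 = 0.

Hence the Betti numbers are b_0 = 1, b_1 = 2, b_2 = 1.

b_0 = 1, b_1 = 2, b_2 = 1.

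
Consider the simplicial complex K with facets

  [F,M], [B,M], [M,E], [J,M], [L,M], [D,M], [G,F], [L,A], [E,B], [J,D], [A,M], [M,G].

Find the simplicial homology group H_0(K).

H_0 ≅ Z.

Fix the vertex order A < B < D < E < F < G < J < L < M and write every simplex with vertices in increasing order. Then dim K = 1 and the simplices of K are:

  0-simplices (9): A, B, D, E, F, G, J, L, M
  1-simplices (12): AL, AM, BE, BM, DJ, DM, EM, FG, FM, GM, JM, LM

giving chain groups C_0 ≅ Z^9, C_1 ≅ Z^12.

∂_1: C_1 → C_0 sends each edge [p,q] (with p < q) to q − p.
The resulting 9×12 matrix has rank 8, and its Smith normal form has invariant factors (1,1,1,1,1,1,1,1).

From H_k ≅ ker(∂_k) / im(∂_{k+1}) we obtain:

  H_0: rank C_0 − rank ∂_1 = 9 − 8 = 1, and the invariant factors of ∂_1 are all 1, so H_0 = Z.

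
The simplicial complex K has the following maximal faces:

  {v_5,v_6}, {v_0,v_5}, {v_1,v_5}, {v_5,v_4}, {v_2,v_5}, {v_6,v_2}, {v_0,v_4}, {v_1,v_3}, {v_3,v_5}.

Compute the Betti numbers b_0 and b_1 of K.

Fix the vertex order v_0 < v_1 < v_2 < v_3 < v_4 < v_5 < v_6 and write every simplex with vertices in increasing order. Then dim K = 1 and the simplices of K are:

  0-simplices (7): [v_0], [v_1], [v_2], [v_3], [v_4], [v_5], [v_6]
  1-simplices (9): [v_0,v_4], [v_0,v_5], [v_1,v_3], [v_1,v_5], [v_2,v_5], [v_2,v_6], [v_3,v_5], [v_4,v_5], [v_5,v_6]

so the chain groups are C_0 ≅ Z^7, C_1 ≅ Z^9.

Boundary ∂_1: C_1 → C_0 is given by ∂[p,q] = [q] − [p].
This gives a 7×9 integer matrix of rank 6; reducing to Smith normal form yields diagonal entries (1,1,1,1,1,1).

Now H_k = ker ∂_k / im ∂_{k+1}, so:

  H_0: rank C_0 − rank ∂_1 = 7 − 6 = 1, and the invariant factors of ∂_1 are all 1, so H_0 = Z.
  H_1: rank ker ∂_1 − rank ∂_2 = (9 − 6) − 0 = 3, and there is no ∂_2, so H_1 = Z^3.

Hence the Betti numbers are b_0 = 1, b_1 = 3.

b_0 = 1, b_1 = 3.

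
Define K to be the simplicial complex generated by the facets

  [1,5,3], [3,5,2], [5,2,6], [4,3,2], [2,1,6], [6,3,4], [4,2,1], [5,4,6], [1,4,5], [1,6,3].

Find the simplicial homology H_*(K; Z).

H_0 ≅ Z,  H_1 ≅ Z/2,  H_2 = 0.

We work with the vertex ordering 1 < 2 < 3 < 4 < 5 < 6. The simplices of K, each written with vertices in increasing order, are:

  0-simplices (6): [1], [2], [3], [4], [5], [6]
  1-simplices (15): [1,2], [1,3], [1,4], [1,5], [1,6], [2,3], [2,4], [2,5], [2,6], [3,4], [3,5], [3,6], [4,5], [4,6], [5,6]
  2-simplices (10): [1,2,4], [1,2,6], [1,3,5], [1,3,6], [1,4,5], [2,3,4], [2,3,5], [2,5,6], [3,4,6], [4,5,6]

Hence C_0 ≅ Z^6, C_1 ≅ Z^15, C_2 ≅ Z^10.

Boundary ∂_1: C_1 → C_0 sends each edge [p,q] (with p < q) to q − p. For instance
  ∂[5,6] = [6] − [5].
The 6×15 boundary matrix has rank 5 and Smith normal form diag(1,1,1,1,1).

Boundary ∂_2: C_2 → C_1 sends each 2-simplex [p,q,r] to [q,r] − [p,r] + [p,q]. For instance
  ∂[4,5,6] = [5,6] − [4,6] + [4,5],
  ∂[3,4,6] = [4,6] − [3,6] + [3,4].
This gives a 15×10 integer matrix of rank 10; reducing to Smith normal form yields diagonal entries (1,1,1,1,1,1,1,1,1,2).

Computing H_k = (kernel of ∂_k) / (image of ∂_{k+1}):

  H_0: rank C_0 − rank ∂_1 = 6 − 5 = 1, and the invariant factors of ∂_1 are all 1, so H_0 ≅ Z.
  H_1: rank ker ∂_1 − rank ∂_2 = (15 − 5) − 10 = 0, and ∂_2 has invariant factor 2 > 1, so H_1 ≅ Z/2.
  H_2: rank ker ∂_2 − rank ∂_3 = (10 − 10) − 0 = 0, and there is no ∂_3, so H_2 ≅ 0.

(K is a triangulation of the real projective plane RP^2.)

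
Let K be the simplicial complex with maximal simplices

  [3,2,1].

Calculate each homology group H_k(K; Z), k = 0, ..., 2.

We work with the vertex ordering 1 < 2 < 3. The simplices of K, each written with vertices in increasing order, are:

  0-simplices (3): [1], [2], [3]
  1-simplices (3): [1,2], [1,3], [2,3]
  2-simplices (1): [1,2,3]

so the chain groups are C_0 ≅ Z^3, C_1 ≅ Z^3, C_2 ≅ Z^1.

The boundary map ∂_1: C_1 → C_0 sends each edge [p,q] (with p < q) to q − p. For instance
  ∂[2,3] = [3] − [2].
The 3×3 boundary matrix has rank 2 and Smith normal form diag(1,1).

∂_2: C_2 → C_1 sends each 2-simplex [p,q,r] to [q,r] − [p,r] + [p,q]. For instance
  ∂[1,2,3] = [2,3] − [1,3] + [1,2].
The resulting 3×1 matrix has rank 1, and its Smith normal form has invariant factors (1).

Reading off H_k = ker ∂_k / im ∂_{k+1}:

  H_0: rank C_0 − rank ∂_1 = 3 − 2 = 1, and the invariant factors of ∂_1 are all 1, so H_0 = Z.
  H_1: rank ker ∂_1 − rank ∂_2 = (3 − 2) − 1 = 0, and the invariant factors of ∂_2 are all 1, so H_1 = 0.
  H_2: rank ker ∂_2 − rank ∂_3 = (1 − 1) − 0 = 0, and there is no ∂_3, so H_2 = 0.

As a check, the Euler characteristic is 3 − 3 + 1 = 1, which agrees with 1 − 0 + 0 = 1.

H_0 ≅ Z,  H_1 = 0,  H_2 = 0.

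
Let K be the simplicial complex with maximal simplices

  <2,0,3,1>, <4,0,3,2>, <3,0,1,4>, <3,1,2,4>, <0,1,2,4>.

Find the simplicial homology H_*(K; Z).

H_0 ≅ Z,  H_1 = 0,  H_2 = 0,  H_3 ≅ Z.

Order the vertices as 0 < 1 < 2 < 3 < 4. Listing each simplex with vertices in this order, K has dimension 3 with simplices:

  0-simplices (5): [0], [1], [2], [3], [4]
  1-simplices (10): [0,1], [0,2], [0,3], [0,4], [1,2], [1,3], [1,4], [2,3], [2,4], [3,4]
  2-simplices (10): [0,1,2], [0,1,3], [0,1,4], [0,2,3], [0,2,4], [0,3,4], [1,2,3], [1,2,4], [1,3,4], [2,3,4]
  3-simplices (5): [0,1,2,3], [0,1,2,4], [0,1,3,4], [0,2,3,4], [1,2,3,4]

giving chain groups C_0 ≅ Z^5, C_1 ≅ Z^10, C_2 ≅ Z^10, C_3 ≅ Z^5.

Boundary ∂_1: C_1 → C_0 sends each edge [p,q] (with p < q) to q − p.
The resulting 5×10 matrix has rank 4, and its Smith normal form has invariant factors (1,1,1,1).

The boundary map ∂_2: C_2 → C_1 acts by ∂[p,q,r] = [q,r] − [p,r] + [p,q]. For instance
  ∂[2,3,4] = [3,4] − [2,4] + [2,3],
  ∂[0,3,4] = [3,4] − [0,4] + [0,3].
This gives a 10×10 integer matrix of rank 6; reducing to Smith normal form yields diagonal entries (1,1,1,1,1,1).

Boundary ∂_3: C_3 → C_2 sends each 3-simplex σ to the alternating sum Σ_i (−1)^i (σ with its i-th vertex removed). For instance
  ∂[0,1,2,4] = [1,2,4] − [0,2,4] + [0,1,4] − [0,1,2],
  ∂[0,2,3,4] = [2,3,4] − [0,3,4] + [0,2,4] − [0,2,3].
The 10×5 boundary matrix has rank 4 and Smith normal form diag(1,1,1,1).

Now H_k = ker ∂_k / im ∂_{k+1}, so:

  H_0: rank C_0 − rank ∂_1 = 5 − 4 = 1, and the invariant factors of ∂_1 are all 1, so H_0 = Z.
  H_1: rank ker ∂_1 − rank ∂_2 = (10 − 4) − 6 = 0, and the invariant factors of ∂_2 are all 1, so H_1 = 0.
  H_2: rank ker ∂_2 − rank ∂_3 = (10 − 6) − 4 = 0, and the invariant factors of ∂_3 are all 1, so H_2 = 0.
  H_3: rank ker ∂_3 − rank ∂_4 = (5 − 4) − 0 = 1, and there is no ∂_4, so H_3 = Z.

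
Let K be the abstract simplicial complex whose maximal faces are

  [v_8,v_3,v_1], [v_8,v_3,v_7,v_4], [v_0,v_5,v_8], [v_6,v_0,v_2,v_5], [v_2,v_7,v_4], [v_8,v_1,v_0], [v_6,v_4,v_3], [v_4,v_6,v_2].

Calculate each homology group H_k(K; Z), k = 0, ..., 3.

H_0 ≅ Z,  H_1 ≅ Z,  H_2 = 0,  H_3 = 0.

Order the vertices as v_0 < v_1 < v_2 < v_3 < v_4 < v_5 < v_6 < v_7 < v_8. Listing each simplex with vertices in this order, K has dimension 3 with simplices:

  0-simplices (9): [v_0], [v_1], [v_2], [v_3], [v_4], [v_5], [v_6], [v_7], [v_8]
  1-simplices (21): (21 of them)
  2-simplices (14): (14 of them)
  3-simplices (2): [v_0,v_2,v_5,v_6], [v_3,v_4,v_7,v_8]

giving chain groups C_0 ≅ Z^9, C_1 ≅ Z^21, C_2 ≅ Z^14, C_3 ≅ Z^2.

Boundary ∂_1: C_1 → C_0 sends each edge [p,q] (with p < q) to q − p. For instance
  ∂[v_2,v_6] = [v_6] − [v_2].
The resulting 9×21 matrix has rank 8, and its Smith normal form has invariant factors (1,1,1,1,1,1,1,1).

Boundary ∂_2: C_2 → C_1 acts by ∂[p,q,r] = [q,r] − [p,r] + [p,q]. For instance
  ∂[v_0,v_1,v_8] = [v_1,v_8] − [v_0,v_8] + [v_0,v_1],
  ∂[v_3,v_4,v_7] = [v_4,v_7] − [v_3,v_7] + [v_3,v_4].
The resulting 21×14 matrix has rank 12, and its Smith normal form has invariant factors (1,1,1,1,1,1,1,1,1,1,1,1).

∂_3: C_3 → C_2 sends each 3-simplex σ to the alternating sum Σ_i (−1)^i (σ with its i-th vertex removed). For instance
  ∂[v_0,v_2,v_5,v_6] = [v_2,v_5,v_6] − [v_0,v_5,v_6] + [v_0,v_2,v_6] − [v_0,v_2,v_5],
  ∂[v_3,v_4,v_7,v_8] = [v_4,v_7,v_8] − [v_3,v_7,v_8] + [v_3,v_4,v_8] − [v_3,v_4,v_7].
The resulting 14×2 matrix has rank 2, and its Smith normal form has invariant factors (1,1).

Now H_k = ker ∂_k / im ∂_{k+1}, so:

  H_0: rank C_0 − rank ∂_1 = 9 − 8 = 1, and the invariant factors of ∂_1 are all 1, so H_0 ≅ Z.
  H_1: rank ker ∂_1 − rank ∂_2 = (21 − 8) − 12 = 1, and the invariant factors of ∂_2 are all 1, so H_1 ≅ Z.
  H_2: rank ker ∂_2 − rank ∂_3 = (14 − 12) − 2 = 0, and the invariant factors of ∂_3 are all 1, so H_2 ≅ 0.
  H_3: rank ker ∂_3 − rank ∂_4 = (2 − 2) − 0 = 0, and there is no ∂_4, so H_3 ≅ 0.

As a check, the Euler characteristic is 9 − 21 + 14 − 2 = 0, which agrees with 1 − 1 + 0 − 0 = 0.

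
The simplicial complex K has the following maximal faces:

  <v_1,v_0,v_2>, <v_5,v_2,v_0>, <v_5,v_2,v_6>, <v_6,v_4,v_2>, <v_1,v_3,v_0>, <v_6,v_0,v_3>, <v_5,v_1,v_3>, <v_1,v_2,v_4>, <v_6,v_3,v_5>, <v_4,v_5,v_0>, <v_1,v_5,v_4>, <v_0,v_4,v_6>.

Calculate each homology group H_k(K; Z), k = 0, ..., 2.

H_0 = Z,  H_1 = Z/2,  H_2 = 0.

K has 7 vertices, 18 edges, 12 triangles.
rank ∂_0 = 0, rank ∂_1 = 6 ⇒ b_0 = 7 − 0 − 6 = 1; all invariant factors of ∂_1 are 1 so no torsion. So H_0 ≅ Z.
rank ∂_1 = 6, rank ∂_2 = 12 ⇒ b_1 = 18 − 6 − 12 = 0; ∂_2 has invariant factor(s) [2] giving torsion. So H_1 ≅ Z/2.
rank ∂_2 = 12, rank ∂_3 = 0 ⇒ b_2 = 12 − 12 − 0 = 0. So H_2 ≅ 0.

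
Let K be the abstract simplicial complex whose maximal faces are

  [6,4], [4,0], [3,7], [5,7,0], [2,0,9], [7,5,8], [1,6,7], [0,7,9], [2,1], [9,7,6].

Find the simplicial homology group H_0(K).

K has 10 vertices, 17 edges, 6 triangles.
rank ∂_0 = 0, rank ∂_1 = 9 ⇒ b_0 = 10 − 0 − 9 = 1; all invariant factors of ∂_1 are 1 so no torsion. So H_0 = Z.

H_0 = Z.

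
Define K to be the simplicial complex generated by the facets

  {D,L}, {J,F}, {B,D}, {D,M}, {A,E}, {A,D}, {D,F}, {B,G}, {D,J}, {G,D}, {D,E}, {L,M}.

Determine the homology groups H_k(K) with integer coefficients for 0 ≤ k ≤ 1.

H_0 ≅ Z,  H_1 ≅ Z^4.

Order the vertices as A < B < D < E < F < G < J < L < M. Listing each simplex with vertices in this order, K has dimension 1 with simplices:

  0-simplices (9): A, B, D, E, F, G, J, L, M
  1-simplices (12): AD, AE, BD, BG, DE, DF, DG, DJ, DL, DM, FJ, LM

giving chain groups C_0 ≅ Z^9, C_1 ≅ Z^12.

Boundary ∂_1: C_1 → C_0 is given by ∂[p,q] = [q] − [p]. For instance
  ∂DJ = J − D.
The resulting 9×12 matrix has rank 8, and its Smith normal form has invariant factors (1,1,1,1,1,1,1,1).

From H_k ≅ ker(∂_k) / im(∂_{k+1}) we obtain:

  H_0: rank C_0 − rank ∂_1 = 9 − 8 = 1, and the invariant factors of ∂_1 are all 1, so H_0 ≅ Z.
  H_1: rank ker ∂_1 − rank ∂_2 = (12 − 8) − 0 = 4, and there is no ∂_2, so H_1 ≅ Z^4.

As a check, the Euler characteristic is 9 − 12 = -3, which agrees with 1 − 4 = -3.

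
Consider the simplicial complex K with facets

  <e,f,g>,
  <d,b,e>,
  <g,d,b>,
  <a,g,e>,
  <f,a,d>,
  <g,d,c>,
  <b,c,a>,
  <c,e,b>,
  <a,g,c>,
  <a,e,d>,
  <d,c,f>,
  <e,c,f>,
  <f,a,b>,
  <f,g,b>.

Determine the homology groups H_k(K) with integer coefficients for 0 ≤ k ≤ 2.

Take the total order a < b < c < d < e < f < g on the vertex set. Then K (dimension 2) consists of the simplices:

  0-simplices (7): a, b, c, d, e, f, g
  1-simplices (21): ab, ac, ad, ae, af, ag, bc, bd, be, bf, bg, cd, ce, cf, cg, de, df, dg, ef, eg, fg
  2-simplices (14): abc, abf, acg, ade, adf, aeg, bce, bde, bdg, bfg, cdf, cdg, cef, efg

giving chain groups C_0 ≅ Z^7, C_1 ≅ Z^21, C_2 ≅ Z^14.

The boundary map ∂_1: C_1 → C_0 maps an edge to its endpoints' difference, ∂[p,q] = q − p. For instance
  ∂de = e − d.
The 7×21 boundary matrix has rank 6 and Smith normal form diag(1,1,1,1,1,1).

Boundary ∂_2: C_2 → C_1 acts by ∂[p,q,r] = [q,r] − [p,r] + [p,q]. For instance
  ∂efg = fg − eg + ef,
  ∂ade = de − ae + ad.
This gives a 21×14 integer matrix of rank 13; reducing to Smith normal form yields diagonal entries (1,1,1,1,1,1,1,1,1,1,1,1,1).

From H_k ≅ ker(∂_k) / im(∂_{k+1}) we obtain:

  H_0: rank C_0 − rank ∂_1 = 7 − 6 = 1, and the invariant factors of ∂_1 are all 1, so H_0 = Z.
  H_1: rank ker ∂_1 − rank ∂_2 = (21 − 6) − 13 = 2, and the invariant factors of ∂_2 are all 1, so H_1 = Z^2.
  H_2: rank ker ∂_2 − rank ∂_3 = (14 − 13) − 0 = 1, and there is no ∂_3, so H_2 = Z.

As a check, the Euler characteristic is 7 − 21 + 14 = 0, which agrees with 1 − 2 + 1 = 0.
(K is a triangulation of the torus T^2.)

H_0 ≅ Z,  H_1 ≅ Z^2,  H_2 ≅ Z.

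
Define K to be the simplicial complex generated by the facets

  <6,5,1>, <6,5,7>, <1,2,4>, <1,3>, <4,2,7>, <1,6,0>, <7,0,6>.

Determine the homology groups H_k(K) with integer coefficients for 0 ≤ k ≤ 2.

H_0 = Z,  H_1 = Z,  H_2 = 0.

Fix the vertex order 0 < 1 < 2 < 3 < 4 < 5 < 6 < 7 and write every simplex with vertices in increasing order. Then dim K = 2 and the simplices of K are:

  0-simplices (8): [0], [1], [2], [3], [4], [5], [6], [7]
  1-simplices (14): [0,1], [0,6], [0,7], [1,2], [1,3], [1,4], [1,5], [1,6], [2,4], [2,7], [4,7], [5,6], [5,7], [6,7]
  2-simplices (6): [0,1,6], [0,6,7], [1,2,4], [1,5,6], [2,4,7], [5,6,7]

giving chain groups C_0 ≅ Z^8, C_1 ≅ Z^14, C_2 ≅ Z^6.

Boundary ∂_1: C_1 → C_0 is given by ∂[p,q] = [q] − [p]. For instance
  ∂[2,4] = [4] − [2].
The 8×14 boundary matrix has rank 7 and Smith normal form diag(1,1,1,1,1,1,1).

∂_2: C_2 → C_1 sends each 2-simplex [p,q,r] to [q,r] − [p,r] + [p,q]. For instance
  ∂[1,2,4] = [2,4] − [1,4] + [1,2],
  ∂[2,4,7] = [4,7] − [2,7] + [2,4].
The resulting 14×6 matrix has rank 6, and its Smith normal form has invariant factors (1,1,1,1,1,1).

Reading off H_k = ker ∂_k / im ∂_{k+1}:

  H_0: rank C_0 − rank ∂_1 = 8 − 7 = 1, and the invariant factors of ∂_1 are all 1, so H_0 ≅ Z.
  H_1: rank ker ∂_1 − rank ∂_2 = (14 − 7) − 6 = 1, and the invariant factors of ∂_2 are all 1, so H_1 ≅ Z.
  H_2: rank ker ∂_2 − rank ∂_3 = (6 − 6) − 0 = 0, and there is no ∂_3, so H_2 ≅ 0.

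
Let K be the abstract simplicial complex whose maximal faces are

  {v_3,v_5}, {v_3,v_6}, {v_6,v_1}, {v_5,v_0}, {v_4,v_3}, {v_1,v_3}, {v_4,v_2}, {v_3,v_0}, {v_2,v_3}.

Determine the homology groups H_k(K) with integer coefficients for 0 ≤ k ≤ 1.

H_0 ≅ Z,  H_1 ≅ Z^3.

Fix the vertex order v_0 < v_1 < v_2 < v_3 < v_4 < v_5 < v_6 and write every simplex with vertices in increasing order. Then dim K = 1 and the simplices of K are:

  0-simplices (7): [v_0], [v_1], [v_2], [v_3], [v_4], [v_5], [v_6]
  1-simplices (9): [v_0,v_3], [v_0,v_5], [v_1,v_3], [v_1,v_6], [v_2,v_3], [v_2,v_4], [v_3,v_4], [v_3,v_5], [v_3,v_6]

so the chain groups are C_0 ≅ Z^7, C_1 ≅ Z^9.

∂_1: C_1 → C_0 is given by ∂[p,q] = [q] − [p].
This gives a 7×9 integer matrix of rank 6; reducing to Smith normal form yields diagonal entries (1,1,1,1,1,1).

Computing H_k = (kernel of ∂_k) / (image of ∂_{k+1}):

  H_0: rank C_0 − rank ∂_1 = 7 − 6 = 1, and the invariant factors of ∂_1 are all 1, so H_0 ≅ Z.
  H_1: rank ker ∂_1 − rank ∂_2 = (9 − 6) − 0 = 3, and there is no ∂_2, so H_1 ≅ Z^3.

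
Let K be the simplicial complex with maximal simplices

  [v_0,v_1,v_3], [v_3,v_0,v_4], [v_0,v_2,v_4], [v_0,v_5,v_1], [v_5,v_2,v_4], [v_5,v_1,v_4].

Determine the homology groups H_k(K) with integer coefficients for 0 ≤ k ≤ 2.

Take the total order v_0 < v_1 < v_2 < v_3 < v_4 < v_5 on the vertex set. Then K (dimension 2) consists of the simplices:

  0-simplices (6): [v_0], [v_1], [v_2], [v_3], [v_4], [v_5]
  1-simplices (12): [v_0,v_1], [v_0,v_2], [v_0,v_3], [v_0,v_4], [v_0,v_5], [v_1,v_3], [v_1,v_4], [v_1,v_5], [v_2,v_4], [v_2,v_5], [v_3,v_4], [v_4,v_5]
  2-simplices (6): [v_0,v_1,v_3], [v_0,v_1,v_5], [v_0,v_2,v_4], [v_0,v_3,v_4], [v_1,v_4,v_5], [v_2,v_4,v_5]

so the chain groups are C_0 ≅ Z^6, C_1 ≅ Z^12, C_2 ≅ Z^6.

Boundary ∂_1: C_1 → C_0 is given by ∂[p,q] = [q] − [p]. For instance
  ∂[v_0,v_1] = [v_1] − [v_0].
This gives a 6×12 integer matrix of rank 5; reducing to Smith normal form yields diagonal entries (1,1,1,1,1).

The boundary map ∂_2: C_2 → C_1 maps a triangle to the signed sum of its edges. For instance
  ∂[v_0,v_1,v_5] = [v_1,v_5] − [v_0,v_5] + [v_0,v_1],
  ∂[v_0,v_1,v_3] = [v_1,v_3] − [v_0,v_3] + [v_0,v_1].
As a 12×6 matrix over Z this has rank 6, with invariant factors (1,1,1,1,1,1).

Now H_k = ker ∂_k / im ∂_{k+1}, so:

  H_0: rank C_0 − rank ∂_1 = 6 − 5 = 1, and the invariant factors of ∂_1 are all 1, so H_0 = Z.
  H_1: rank ker ∂_1 − rank ∂_2 = (12 − 5) − 6 = 1, and the invariant factors of ∂_2 are all 1, so H_1 = Z.
  H_2: rank ker ∂_2 − rank ∂_3 = (6 − 6) − 0 = 0, and there is no ∂_3, so H_2 = 0.

As a check, the Euler characteristic is 6 − 12 + 6 = 0, which agrees with 1 − 1 + 0 = 0.

H_0 = Z,  H_1 = Z,  H_2 = 0.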